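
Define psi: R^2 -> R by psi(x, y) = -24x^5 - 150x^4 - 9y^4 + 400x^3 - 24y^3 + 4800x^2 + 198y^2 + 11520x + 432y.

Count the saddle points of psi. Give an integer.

psi separates as a function of x plus a function of y, so ∇psi=0 decouples.
∂psi/∂x = -120(x - 4)(x + 2)(x + 3)(x + 4) = 0 at x ∈ {-4, -3, -2, 4}; ∂psi/∂y = -36(y - 3)(y + 1)(y + 4) = 0 at y ∈ {-4, -1, 3}.
The Hessian is diagonal: diag(psi_xx, psi_yy). Second derivatives: psi_xx(-4)=1920, psi_xx(-3)=-840, psi_xx(-2)=1440, psi_xx(4)=-40320; psi_yy(-4)=-756, psi_yy(-1)=432, psi_yy(3)=-1008.
Saddle points occur where the two diagonal entries have opposite signs: (-4, -4), (-4, 3), (-3, -1), (-2, -4), (-2, 3), (4, -1). Count: 6.

6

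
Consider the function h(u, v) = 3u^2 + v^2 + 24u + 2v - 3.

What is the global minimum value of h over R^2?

-52

h(u,v) separates as P(u) + Q(v) − 3, so its minimum is min P + min Q − 3.
P'(u) = 6u + 24 vanishes at u ∈ {-4}; Q'(v) = 2v + 2 vanishes at v ∈ {-1}.
Local minima of P (where P''>0): P(-4)=-48. Local minima of Q: Q(-1)=-1.
So the global minimum of h is P(-4) + Q(-1) − 3 = -48 − 1 − 3 = -52, attained at (-4, -1).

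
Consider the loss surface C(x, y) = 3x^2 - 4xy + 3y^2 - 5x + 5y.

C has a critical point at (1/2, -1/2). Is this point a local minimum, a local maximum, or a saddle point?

local minimum

The Hessian of C is constant: H = [[6, -4], [-4, 6]].
det(H) = 6·6 − (-4)² = 20.
det(H) > 0 and tr(H) = 12 > 0, so H is positive definite and the point is a local minimum.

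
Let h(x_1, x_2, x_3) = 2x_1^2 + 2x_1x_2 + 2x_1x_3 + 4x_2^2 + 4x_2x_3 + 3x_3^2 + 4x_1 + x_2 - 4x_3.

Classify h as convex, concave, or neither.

convex

h is quadratic, so its Hessian is the constant matrix H = [[4, 2, 2], [2, 8, 4], [2, 4, 6]].
Leading principal minors: 4, 28, 104.
All positive ⇒ H ≻ 0 ⇒ convex.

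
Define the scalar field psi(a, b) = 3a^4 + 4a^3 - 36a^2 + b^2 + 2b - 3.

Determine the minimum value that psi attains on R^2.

psi(a,b) separates as P(a) + Q(b) − 3, so its minimum is min P + min Q − 3.
P'(a) = 12a(a - 2)(a + 3) vanishes at a ∈ {-3, 0, 2}; Q'(b) = 2b + 2 vanishes at b ∈ {-1}.
Local minima of P (where P''>0): P(-3)=-189, P(2)=-64. Local minima of Q: Q(-1)=-1.
So the global minimum of psi is P(-3) + Q(-1) − 3 = -189 − 1 − 3 = -193, attained at (-3, -1).

-193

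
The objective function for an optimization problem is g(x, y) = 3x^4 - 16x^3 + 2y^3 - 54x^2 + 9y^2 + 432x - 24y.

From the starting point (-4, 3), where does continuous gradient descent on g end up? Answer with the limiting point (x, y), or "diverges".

g is separable, so gradient descent decouples: x follows -∂g/∂x, y follows -∂g/∂y.
∂g/∂x = 12(x - 4)(x - 3)(x + 3); at x=-4 this is -672, so x increases.
∂g/∂y = 6(y - 1)(y + 4); at y=3 this is 84, so y decreases.
x converges to its nearest critical value -3 (a local min of the x-part); y converges to 1. The iterate converges to (-3, 1).

(-3, 1)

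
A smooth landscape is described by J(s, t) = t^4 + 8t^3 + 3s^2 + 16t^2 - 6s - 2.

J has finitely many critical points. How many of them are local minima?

J separates as a function of s plus a function of t, so ∇J=0 decouples.
∂J/∂s = 6(s - 1) = 0 at s ∈ {1}; ∂J/∂t = 4t(t + 2)(t + 4) = 0 at t ∈ {-4, -2, 0}.
The Hessian is diagonal: diag(J_ss, J_tt). Second derivatives: J_ss(1)=6; J_tt(-4)=32, J_tt(-2)=-16, J_tt(0)=32.
Local minima occur where both diagonal entries positive: (1, -4), (1, 0). Count: 2.

2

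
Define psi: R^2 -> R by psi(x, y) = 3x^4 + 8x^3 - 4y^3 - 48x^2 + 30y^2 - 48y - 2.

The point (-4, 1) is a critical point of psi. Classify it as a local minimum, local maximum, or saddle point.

local minimum

The mixed partial ∂²psi/∂x∂y is 0, so the Hessian at any point is diag(psi_xx, psi_yy) = diag(12(3x^2 + 4x - 8), 12(-2y + 5)).
At (-4, 1): H = diag(288, 36).
Both eigenvalues are positive, so H is positive definite: a local minimum.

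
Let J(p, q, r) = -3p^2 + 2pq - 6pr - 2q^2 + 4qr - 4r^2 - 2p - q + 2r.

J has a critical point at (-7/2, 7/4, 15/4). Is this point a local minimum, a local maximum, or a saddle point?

local maximum

The Hessian is constant: H = [[-6, 2, -6], [2, -4, 4], [-6, 4, -8]].
Leading principal minors: Δ₁ = -6, Δ₂ = 20, Δ₃ = -16.
The minors alternate sign starting negative (−, +, −), so H is negative definite: a local maximum.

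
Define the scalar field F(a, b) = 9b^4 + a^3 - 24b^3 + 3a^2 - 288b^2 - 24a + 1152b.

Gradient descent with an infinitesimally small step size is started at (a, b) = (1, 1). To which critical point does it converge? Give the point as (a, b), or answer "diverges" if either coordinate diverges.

F is separable, so gradient descent decouples: a follows -∂F/∂a, b follows -∂F/∂b.
∂F/∂a = 3(a - 2)(a + 4); at a=1 this is -15, so a increases.
∂F/∂b = 36(b - 4)(b - 2)(b + 4); at b=1 this is 540, so b decreases.
a converges to its nearest critical value 2 (a local min of the a-part); b converges to -4. The iterate converges to (2, -4).

(2, -4)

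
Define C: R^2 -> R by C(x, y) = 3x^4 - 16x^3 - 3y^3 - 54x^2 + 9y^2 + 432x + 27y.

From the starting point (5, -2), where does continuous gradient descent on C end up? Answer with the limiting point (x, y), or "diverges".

(4, -1)

C is separable, so gradient descent decouples: x follows -∂C/∂x, y follows -∂C/∂y.
∂C/∂x = 12(x - 4)(x - 3)(x + 3); at x=5 this is 192, so x decreases.
∂C/∂y = -9(y - 3)(y + 1); at y=-2 this is -45, so y increases.
x converges to its nearest critical value 4 (a local min of the x-part); y converges to -1. The iterate converges to (4, -1).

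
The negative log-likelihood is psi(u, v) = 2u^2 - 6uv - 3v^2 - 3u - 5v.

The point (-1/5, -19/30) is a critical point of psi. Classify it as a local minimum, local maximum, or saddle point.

The Hessian of psi is constant: H = [[4, -6], [-6, -6]].
det(H) = 4·(-6) − (-6)² = -60.
Since det(H) < 0, H is indefinite and the critical point is a saddle point.

saddle point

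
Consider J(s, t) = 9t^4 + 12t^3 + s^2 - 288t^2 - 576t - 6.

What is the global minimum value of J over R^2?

-3846

J(s,t) separates as P(s) + Q(t) − 6, so its minimum is min P + min Q − 6.
P'(s) = 2s vanishes at s ∈ {0}; Q'(t) = 36(t - 4)(t + 1)(t + 4) vanishes at t ∈ {-4, -1, 4}.
Local minima of P (where P''>0): P(0)=0. Local minima of Q: Q(-4)=-768, Q(4)=-3840.
So the global minimum of J is P(0) + Q(4) − 6 = 0 − 3840 − 6 = -3846, attained at (0, 4).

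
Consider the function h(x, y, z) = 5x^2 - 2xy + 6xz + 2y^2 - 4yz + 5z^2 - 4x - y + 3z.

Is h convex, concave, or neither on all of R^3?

convex

h is quadratic, so its Hessian is the constant matrix H = [[10, -2, 6], [-2, 4, -4], [6, -4, 10]].
Leading principal minors: 10, 36, 152.
All positive ⇒ H ≻ 0 ⇒ convex.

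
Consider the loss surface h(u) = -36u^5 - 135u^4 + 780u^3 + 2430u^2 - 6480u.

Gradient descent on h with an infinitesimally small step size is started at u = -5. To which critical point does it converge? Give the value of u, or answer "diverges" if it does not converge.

h'(u) = -180(u - 3)(u - 1)(u + 3)(u + 4), so h'(-5) = -17280.
Gradient descent moves in the -h' direction, i.e. u is increasing.
The nearest critical point in that direction is u = -4, where h'' = 6300 > 0 (a local minimum). The iterate converges there.

-4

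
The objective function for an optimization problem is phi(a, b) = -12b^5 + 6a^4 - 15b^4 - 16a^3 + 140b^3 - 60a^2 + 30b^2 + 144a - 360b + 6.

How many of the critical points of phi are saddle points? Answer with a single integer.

6

phi separates as a function of a plus a function of b, so ∇phi=0 decouples.
∂phi/∂a = 24(a - 3)(a - 1)(a + 2) = 0 at a ∈ {-2, 1, 3}; ∂phi/∂b = -60(b - 2)(b - 1)(b + 1)(b + 3) = 0 at b ∈ {-3, -1, 1, 2}.
The Hessian is diagonal: diag(phi_aa, phi_bb). Second derivatives: phi_aa(-2)=360, phi_aa(1)=-144, phi_aa(3)=240; phi_bb(-3)=2400, phi_bb(-1)=-720, phi_bb(1)=480, phi_bb(2)=-900.
Saddle points occur where the two diagonal entries have opposite signs: (-2, -1), (-2, 2), (1, -3), (1, 1), (3, -1), (3, 2). Count: 6.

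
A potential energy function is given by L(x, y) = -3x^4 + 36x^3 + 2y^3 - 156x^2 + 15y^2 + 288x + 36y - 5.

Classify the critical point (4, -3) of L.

The mixed partial ∂²L/∂x∂y is 0, so the Hessian at any point is diag(L_xx, L_yy) = diag(12(-3x^2 + 18x - 26), 6(2y + 5)).
At (4, -3): H = diag(-24, -6).
Both eigenvalues are negative, so H is negative definite: a local maximum.

local maximum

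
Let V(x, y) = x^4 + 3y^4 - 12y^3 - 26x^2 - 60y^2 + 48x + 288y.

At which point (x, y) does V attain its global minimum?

V(x,y) separates as P(x) + Q(y), so its minimum is min P + min Q.
P'(x) = 4(x - 3)(x - 1)(x + 4) vanishes at x ∈ {-4, 1, 3}; Q'(y) = 12(y - 4)(y - 2)(y + 3) vanishes at y ∈ {-3, 2, 4}.
Local minima of P (where P''>0): P(-4)=-352, P(3)=-9. Local minima of Q: Q(-3)=-837, Q(4)=192.
So the global minimum of V is P(-4) + Q(-3) = -352 − 837 = -1189, attained at (-4, -3).

(-4, -3)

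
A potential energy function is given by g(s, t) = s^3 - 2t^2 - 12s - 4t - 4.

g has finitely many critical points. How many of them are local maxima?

g separates as a function of s plus a function of t, so ∇g=0 decouples.
∂g/∂s = 3(s - 2)(s + 2) = 0 at s ∈ {-2, 2}; ∂g/∂t = -4(t + 1) = 0 at t ∈ {-1}.
The Hessian is diagonal: diag(g_ss, g_tt). Second derivatives: g_ss(-2)=-12, g_ss(2)=12; g_tt(-1)=-4.
Local maxima occur where both diagonal entries negative: (-2, -1). Count: 1.

1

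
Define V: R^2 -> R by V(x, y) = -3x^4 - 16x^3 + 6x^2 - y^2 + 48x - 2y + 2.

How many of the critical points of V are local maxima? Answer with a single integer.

2

V separates as a function of x plus a function of y, so ∇V=0 decouples.
∂V/∂x = -12(x - 1)(x + 1)(x + 4) = 0 at x ∈ {-4, -1, 1}; ∂V/∂y = -2(y + 1) = 0 at y ∈ {-1}.
The Hessian is diagonal: diag(V_xx, V_yy). Second derivatives: V_xx(-4)=-180, V_xx(-1)=72, V_xx(1)=-120; V_yy(-1)=-2.
Local maxima occur where both diagonal entries negative: (-4, -1), (1, -1). Count: 2.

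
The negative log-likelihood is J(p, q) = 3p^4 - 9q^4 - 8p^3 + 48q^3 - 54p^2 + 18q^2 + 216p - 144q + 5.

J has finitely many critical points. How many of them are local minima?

J separates as a function of p plus a function of q, so ∇J=0 decouples.
∂J/∂p = 12(p - 3)(p - 2)(p + 3) = 0 at p ∈ {-3, 2, 3}; ∂J/∂q = -36(q - 4)(q - 1)(q + 1) = 0 at q ∈ {-1, 1, 4}.
The Hessian is diagonal: diag(J_pp, J_qq). Second derivatives: J_pp(-3)=360, J_pp(2)=-60, J_pp(3)=72; J_qq(-1)=-360, J_qq(1)=216, J_qq(4)=-540.
Local minima occur where both diagonal entries positive: (-3, 1), (3, 1). Count: 2.

2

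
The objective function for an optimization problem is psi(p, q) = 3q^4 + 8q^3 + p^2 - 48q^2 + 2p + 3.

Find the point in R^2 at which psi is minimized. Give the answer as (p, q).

psi(p,q) separates as A(p) + B(q) + 3, so its minimum is min A + min B + 3.
A'(p) = 2p + 2 vanishes at p ∈ {-1}; B'(q) = 12q(q - 2)(q + 4) vanishes at q ∈ {-4, 0, 2}.
Local minima of A (where A''>0): A(-1)=-1. Local minima of B: B(-4)=-512, B(2)=-80.
So the global minimum of psi is A(-1) + B(-4) + 3 = -1 − 512 + 3 = -510, attained at (-1, -4).

(-1, -4)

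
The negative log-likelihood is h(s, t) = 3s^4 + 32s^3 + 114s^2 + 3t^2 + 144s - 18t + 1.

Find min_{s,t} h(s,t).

-85

h(s,t) separates as P(s) + Q(t) + 1, so its minimum is min P + min Q + 1.
P'(s) = 12(s + 1)(s + 3)(s + 4) vanishes at s ∈ {-4, -3, -1}; Q'(t) = 6(t - 3) vanishes at t ∈ {3}.
Local minima of P (where P''>0): P(-4)=-32, P(-1)=-59. Local minima of Q: Q(3)=-27.
So the global minimum of h is P(-1) + Q(3) + 1 = -59 − 27 + 1 = -85, attained at (-1, 3).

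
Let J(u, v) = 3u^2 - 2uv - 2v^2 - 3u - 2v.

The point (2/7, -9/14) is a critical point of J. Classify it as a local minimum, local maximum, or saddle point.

saddle point

The Hessian of J is constant: H = [[6, -2], [-2, -4]].
det(H) = 6·(-4) − (-2)² = -28.
Since det(H) < 0, H is indefinite and the critical point is a saddle point.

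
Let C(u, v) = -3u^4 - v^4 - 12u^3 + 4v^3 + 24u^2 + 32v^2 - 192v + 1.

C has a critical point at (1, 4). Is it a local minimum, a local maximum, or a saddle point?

The mixed partial ∂²C/∂u∂v is 0, so the Hessian at any point is diag(C_uu, C_vv) = diag(12(-3u^2 - 6u + 4), 4(-3v^2 + 6v + 16)).
At (1, 4): H = diag(-60, -32).
Both eigenvalues are negative, so H is negative definite: a local maximum.

local maximum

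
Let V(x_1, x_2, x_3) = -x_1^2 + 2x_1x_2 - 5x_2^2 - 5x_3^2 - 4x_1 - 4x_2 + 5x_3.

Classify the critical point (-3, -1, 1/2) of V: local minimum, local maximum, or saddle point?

The Hessian is constant: H = [[-2, 2, 0], [2, -10, 0], [0, 0, -10]].
Leading principal minors: Δ₁ = -2, Δ₂ = 16, Δ₃ = -160.
The minors alternate sign starting negative (−, +, −), so H is negative definite: a local maximum.

local maximum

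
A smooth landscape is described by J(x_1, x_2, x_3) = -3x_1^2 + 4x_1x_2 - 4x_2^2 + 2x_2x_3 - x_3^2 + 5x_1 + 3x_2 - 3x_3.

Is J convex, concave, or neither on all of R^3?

concave

J is quadratic, so its Hessian is the constant matrix H = [[-6, 4, 0], [4, -8, 2], [0, 2, -2]].
Leading principal minors: -6, 32, -40.
Signs alternate −, +, − ⇒ H ≺ 0 ⇒ concave.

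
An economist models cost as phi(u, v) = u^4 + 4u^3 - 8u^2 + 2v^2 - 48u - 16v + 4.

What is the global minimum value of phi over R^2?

-108

phi(u,v) separates as P(u) + Q(v) + 4, so its minimum is min P + min Q + 4.
P'(u) = 4(u - 2)(u + 2)(u + 3) vanishes at u ∈ {-3, -2, 2}; Q'(v) = 4v - 16 vanishes at v ∈ {4}.
Local minima of P (where P''>0): P(-3)=45, P(2)=-80. Local minima of Q: Q(4)=-32.
So the global minimum of phi is P(2) + Q(4) + 4 = -80 − 32 + 4 = -108, attained at (2, 4).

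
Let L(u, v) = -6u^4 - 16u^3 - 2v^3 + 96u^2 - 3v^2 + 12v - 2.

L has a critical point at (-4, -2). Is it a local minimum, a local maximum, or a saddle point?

saddle point

The mixed partial ∂²L/∂u∂v is 0, so the Hessian at any point is diag(L_uu, L_vv) = diag(24(-3u^2 - 4u + 8), -6(2v + 1)).
At (-4, -2): H = diag(-576, 18).
The eigenvalues have opposite signs, so H is indefinite: a saddle point.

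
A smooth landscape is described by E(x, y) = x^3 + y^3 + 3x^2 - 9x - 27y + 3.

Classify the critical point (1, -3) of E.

saddle point

The mixed partial ∂²E/∂x∂y is 0, so the Hessian at any point is diag(E_xx, E_yy) = diag(6(x + 1), 6y).
At (1, -3): H = diag(12, -18).
The eigenvalues have opposite signs, so H is indefinite: a saddle point.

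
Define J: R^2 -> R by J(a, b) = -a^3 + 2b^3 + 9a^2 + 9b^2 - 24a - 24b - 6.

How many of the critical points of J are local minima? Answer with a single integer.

J separates as a function of a plus a function of b, so ∇J=0 decouples.
∂J/∂a = -3(a - 4)(a - 2) = 0 at a ∈ {2, 4}; ∂J/∂b = 6(b - 1)(b + 4) = 0 at b ∈ {-4, 1}.
The Hessian is diagonal: diag(J_aa, J_bb). Second derivatives: J_aa(2)=6, J_aa(4)=-6; J_bb(-4)=-30, J_bb(1)=30.
Local minima occur where both diagonal entries positive: (2, 1). Count: 1.

1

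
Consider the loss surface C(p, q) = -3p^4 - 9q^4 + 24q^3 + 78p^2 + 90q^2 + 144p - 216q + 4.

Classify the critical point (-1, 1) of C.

local minimum

The mixed partial ∂²C/∂p∂q is 0, so the Hessian at any point is diag(C_pp, C_qq) = diag(12(-3p^2 + 13), 36(-3q^2 + 4q + 5)).
At (-1, 1): H = diag(120, 216).
Both eigenvalues are positive, so H is positive definite: a local minimum.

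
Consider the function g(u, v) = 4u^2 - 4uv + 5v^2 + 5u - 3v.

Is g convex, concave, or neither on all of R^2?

g is quadratic, so its Hessian is the constant matrix H = [[8, -4], [-4, 10]].
det(H) = 64, tr(H) = 18.
det(H) > 0 and tr(H) > 0, so H is positive definite everywhere: convex.

convex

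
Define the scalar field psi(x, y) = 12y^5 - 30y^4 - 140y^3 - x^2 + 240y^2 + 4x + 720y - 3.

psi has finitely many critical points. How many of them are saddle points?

psi separates as a function of x plus a function of y, so ∇psi=0 decouples.
∂psi/∂x = -2(x - 2) = 0 at x ∈ {2}; ∂psi/∂y = 60(y - 3)(y - 2)(y + 1)(y + 2) = 0 at y ∈ {-2, -1, 2, 3}.
The Hessian is diagonal: diag(psi_xx, psi_yy). Second derivatives: psi_xx(2)=-2; psi_yy(-2)=-1200, psi_yy(-1)=720, psi_yy(2)=-720, psi_yy(3)=1200.
Saddle points occur where the two diagonal entries have opposite signs: (2, -1), (2, 3). Count: 2.

2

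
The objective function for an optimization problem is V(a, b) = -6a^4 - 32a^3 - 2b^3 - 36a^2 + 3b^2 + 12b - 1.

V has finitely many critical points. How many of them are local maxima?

2

V separates as a function of a plus a function of b, so ∇V=0 decouples.
∂V/∂a = -24a(a + 1)(a + 3) = 0 at a ∈ {-3, -1, 0}; ∂V/∂b = -6(b - 2)(b + 1) = 0 at b ∈ {-1, 2}.
The Hessian is diagonal: diag(V_aa, V_bb). Second derivatives: V_aa(-3)=-144, V_aa(-1)=48, V_aa(0)=-72; V_bb(-1)=18, V_bb(2)=-18.
Local maxima occur where both diagonal entries negative: (-3, 2), (0, 2). Count: 2.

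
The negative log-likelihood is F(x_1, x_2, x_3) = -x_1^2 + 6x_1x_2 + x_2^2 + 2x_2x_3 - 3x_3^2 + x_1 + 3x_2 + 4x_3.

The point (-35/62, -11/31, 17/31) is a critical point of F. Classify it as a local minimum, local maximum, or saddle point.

saddle point

The Hessian is constant: H = [[-2, 6, 0], [6, 2, 2], [0, 2, -6]].
Leading principal minors: Δ₁ = -2, Δ₂ = -40, Δ₃ = 248.
The minors fit neither the all-positive nor the alternating-sign pattern, so H is indefinite: a saddle point.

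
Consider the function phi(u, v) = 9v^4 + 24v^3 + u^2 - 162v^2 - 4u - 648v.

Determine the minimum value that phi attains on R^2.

phi(u,v) separates as P(u) + Q(v), so its minimum is min P + min Q.
P'(u) = 2u - 4 vanishes at u ∈ {2}; Q'(v) = 36(v - 3)(v + 2)(v + 3) vanishes at v ∈ {-3, -2, 3}.
Local minima of P (where P''>0): P(2)=-4. Local minima of Q: Q(-3)=567, Q(3)=-2025.
So the global minimum of phi is P(2) + Q(3) = -4 − 2025 = -2029, attained at (2, 3).

-2029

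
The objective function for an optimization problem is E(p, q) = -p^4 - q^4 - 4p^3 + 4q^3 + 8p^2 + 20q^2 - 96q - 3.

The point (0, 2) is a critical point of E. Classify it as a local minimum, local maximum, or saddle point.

The mixed partial ∂²E/∂p∂q is 0, so the Hessian at any point is diag(E_pp, E_qq) = diag(4(-3p^2 - 6p + 4), 4(-3q^2 + 6q + 10)).
At (0, 2): H = diag(16, 40).
Both eigenvalues are positive, so H is positive definite: a local minimum.

local minimum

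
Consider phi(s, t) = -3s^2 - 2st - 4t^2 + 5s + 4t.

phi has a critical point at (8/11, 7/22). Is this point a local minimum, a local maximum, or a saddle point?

local maximum

The Hessian of phi is constant: H = [[-6, -2], [-2, -8]].
det(H) = (-6)·(-8) − (-2)² = 44.
det(H) > 0 and tr(H) = -14 < 0, so H is negative definite and the point is a local maximum.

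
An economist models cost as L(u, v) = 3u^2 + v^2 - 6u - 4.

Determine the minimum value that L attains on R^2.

L(u,v) separates as P(u) + Q(v) − 4, so its minimum is min P + min Q − 4.
P'(u) = 6u - 6 vanishes at u ∈ {1}; Q'(v) = 2v vanishes at v ∈ {0}.
Local minima of P (where P''>0): P(1)=-3. Local minima of Q: Q(0)=0.
So the global minimum of L is P(1) + Q(0) − 4 = -3 + 0 − 4 = -7, attained at (1, 0).

-7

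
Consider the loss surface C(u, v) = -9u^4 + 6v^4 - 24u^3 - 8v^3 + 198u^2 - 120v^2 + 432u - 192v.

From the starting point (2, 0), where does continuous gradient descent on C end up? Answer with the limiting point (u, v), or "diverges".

(-1, 4)

C is separable, so gradient descent decouples: u follows -∂C/∂u, v follows -∂C/∂v.
∂C/∂u = -36(u - 3)(u + 1)(u + 4); at u=2 this is 648, so u decreases.
∂C/∂v = 24(v - 4)(v + 1)(v + 2); at v=0 this is -192, so v increases.
u converges to its nearest critical value -1 (a local min of the u-part); v converges to 4. The iterate converges to (-1, 4).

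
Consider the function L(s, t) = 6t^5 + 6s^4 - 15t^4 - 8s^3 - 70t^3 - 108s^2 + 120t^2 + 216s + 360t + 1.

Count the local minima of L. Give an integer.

4

L separates as a function of s plus a function of t, so ∇L=0 decouples.
∂L/∂s = 24(s - 3)(s - 1)(s + 3) = 0 at s ∈ {-3, 1, 3}; ∂L/∂t = 30(t - 3)(t - 2)(t + 1)(t + 2) = 0 at t ∈ {-2, -1, 2, 3}.
The Hessian is diagonal: diag(L_ss, L_tt). Second derivatives: L_ss(-3)=576, L_ss(1)=-192, L_ss(3)=288; L_tt(-2)=-600, L_tt(-1)=360, L_tt(2)=-360, L_tt(3)=600.
Local minima occur where both diagonal entries positive: (-3, -1), (-3, 3), (3, -1), (3, 3). Count: 4.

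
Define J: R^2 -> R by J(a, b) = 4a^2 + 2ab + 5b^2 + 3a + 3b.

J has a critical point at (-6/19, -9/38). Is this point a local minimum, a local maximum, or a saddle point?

The Hessian of J is constant: H = [[8, 2], [2, 10]].
det(H) = 8·10 − 2² = 76.
det(H) > 0 and tr(H) = 18 > 0, so H is positive definite and the point is a local minimum.

local minimum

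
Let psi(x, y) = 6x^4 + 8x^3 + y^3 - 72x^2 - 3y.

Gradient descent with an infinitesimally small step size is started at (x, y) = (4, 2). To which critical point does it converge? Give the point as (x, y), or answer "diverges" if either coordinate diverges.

(2, 1)

psi is separable, so gradient descent decouples: x follows -∂psi/∂x, y follows -∂psi/∂y.
∂psi/∂x = 24x(x - 2)(x + 3); at x=4 this is 1344, so x decreases.
∂psi/∂y = 3(y - 1)(y + 1); at y=2 this is 9, so y decreases.
x converges to its nearest critical value 2 (a local min of the x-part); y converges to 1. The iterate converges to (2, 1).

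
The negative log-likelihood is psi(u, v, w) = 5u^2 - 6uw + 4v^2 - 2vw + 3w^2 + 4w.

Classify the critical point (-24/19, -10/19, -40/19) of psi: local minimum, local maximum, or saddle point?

local minimum

The Hessian is constant: H = [[10, 0, -6], [0, 8, -2], [-6, -2, 6]].
Leading principal minors: Δ₁ = 10, Δ₂ = 80, Δ₃ = 152.
All leading minors are positive, so H is positive definite: a local minimum.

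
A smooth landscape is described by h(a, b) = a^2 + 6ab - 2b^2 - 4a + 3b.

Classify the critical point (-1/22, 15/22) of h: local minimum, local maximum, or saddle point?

The Hessian of h is constant: H = [[2, 6], [6, -4]].
det(H) = 2·(-4) − 6² = -44.
Since det(H) < 0, H is indefinite and the critical point is a saddle point.

saddle point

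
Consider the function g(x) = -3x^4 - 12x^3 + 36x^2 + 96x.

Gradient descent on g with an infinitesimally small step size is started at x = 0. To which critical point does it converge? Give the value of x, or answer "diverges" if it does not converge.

-1

g'(x) = -12(x - 2)(x + 1)(x + 4), so g'(0) = 96.
Gradient descent moves in the -g' direction, i.e. x is decreasing.
The nearest critical point in that direction is x = -1, where g'' = 108 > 0 (a local minimum). The iterate converges there.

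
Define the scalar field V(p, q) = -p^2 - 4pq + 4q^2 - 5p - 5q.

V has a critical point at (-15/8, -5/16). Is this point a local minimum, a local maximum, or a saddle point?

saddle point

The Hessian of V is constant: H = [[-2, -4], [-4, 8]].
det(H) = (-2)·8 − (-4)² = -32.
Since det(H) < 0, H is indefinite and the critical point is a saddle point.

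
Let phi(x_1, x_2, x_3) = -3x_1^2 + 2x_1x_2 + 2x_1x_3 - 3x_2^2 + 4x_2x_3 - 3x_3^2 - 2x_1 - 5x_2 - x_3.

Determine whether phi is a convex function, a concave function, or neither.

phi is quadratic, so its Hessian is the constant matrix H = [[-6, 2, 2], [2, -6, 4], [2, 4, -6]].
Leading principal minors: -6, 32, -40.
Signs alternate −, +, − ⇒ H ≺ 0 ⇒ concave.

concave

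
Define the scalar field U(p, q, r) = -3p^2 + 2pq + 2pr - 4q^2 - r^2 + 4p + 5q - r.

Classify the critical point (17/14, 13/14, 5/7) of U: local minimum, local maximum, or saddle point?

local maximum

The Hessian is constant: H = [[-6, 2, 2], [2, -8, 0], [2, 0, -2]].
Leading principal minors: Δ₁ = -6, Δ₂ = 44, Δ₃ = -56.
The minors alternate sign starting negative (−, +, −), so H is negative definite: a local maximum.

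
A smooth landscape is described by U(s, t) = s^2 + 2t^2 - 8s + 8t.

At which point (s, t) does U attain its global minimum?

U(s,t) separates as P(s) + Q(t), so its minimum is min P + min Q.
P'(s) = 2s - 8 vanishes at s ∈ {4}; Q'(t) = 4(t + 2) vanishes at t ∈ {-2}.
Local minima of P (where P''>0): P(4)=-16. Local minima of Q: Q(-2)=-8.
So the global minimum of U is P(4) + Q(-2) = -16 − 8 = -24, attained at (4, -2).

(4, -2)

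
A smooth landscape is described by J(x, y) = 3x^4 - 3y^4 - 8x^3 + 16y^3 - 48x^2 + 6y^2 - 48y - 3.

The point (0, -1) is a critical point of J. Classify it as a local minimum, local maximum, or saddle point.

The mixed partial ∂²J/∂x∂y is 0, so the Hessian at any point is diag(J_xx, J_yy) = diag(12(3x^2 - 4x - 8), 12(-3y^2 + 8y + 1)).
At (0, -1): H = diag(-96, -120).
Both eigenvalues are negative, so H is negative definite: a local maximum.

local maximum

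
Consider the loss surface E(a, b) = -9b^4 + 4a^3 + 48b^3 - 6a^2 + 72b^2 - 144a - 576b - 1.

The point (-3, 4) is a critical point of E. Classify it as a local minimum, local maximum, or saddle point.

local maximum

The mixed partial ∂²E/∂a∂b is 0, so the Hessian at any point is diag(E_aa, E_bb) = diag(12(2a - 1), 36(-3b^2 + 8b + 4)).
At (-3, 4): H = diag(-84, -432).
Both eigenvalues are negative, so H is negative definite: a local maximum.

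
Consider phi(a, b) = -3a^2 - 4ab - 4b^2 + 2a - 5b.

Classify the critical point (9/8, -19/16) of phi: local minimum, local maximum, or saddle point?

The Hessian of phi is constant: H = [[-6, -4], [-4, -8]].
det(H) = (-6)·(-8) − (-4)² = 32.
det(H) > 0 and tr(H) = -14 < 0, so H is negative definite and the point is a local maximum.

local maximum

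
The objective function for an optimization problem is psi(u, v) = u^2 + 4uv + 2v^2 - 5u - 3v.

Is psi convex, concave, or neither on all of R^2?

psi is quadratic, so its Hessian is the constant matrix H = [[2, 4], [4, 4]].
det(H) = -8, tr(H) = 6.
det(H) < 0, so H is indefinite: neither convex nor concave.

neither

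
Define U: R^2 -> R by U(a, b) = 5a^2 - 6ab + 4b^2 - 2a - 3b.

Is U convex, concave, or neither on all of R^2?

U is quadratic, so its Hessian is the constant matrix H = [[10, -6], [-6, 8]].
det(H) = 44, tr(H) = 18.
det(H) > 0 and tr(H) > 0, so H is positive definite everywhere: convex.

convex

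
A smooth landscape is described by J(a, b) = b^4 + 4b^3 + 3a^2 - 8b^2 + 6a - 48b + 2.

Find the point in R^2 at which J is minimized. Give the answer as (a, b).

(-1, 2)

J(a,b) separates as P(a) + Q(b) + 2, so its minimum is min P + min Q + 2.
P'(a) = 6a + 6 vanishes at a ∈ {-1}; Q'(b) = 4(b - 2)(b + 2)(b + 3) vanishes at b ∈ {-3, -2, 2}.
Local minima of P (where P''>0): P(-1)=-3. Local minima of Q: Q(-3)=45, Q(2)=-80.
So the global minimum of J is P(-1) + Q(2) + 2 = -3 − 80 + 2 = -81, attained at (-1, 2).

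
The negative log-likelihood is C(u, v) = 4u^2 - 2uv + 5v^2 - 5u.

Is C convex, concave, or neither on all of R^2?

convex

C is quadratic, so its Hessian is the constant matrix H = [[8, -2], [-2, 10]].
det(H) = 76, tr(H) = 18.
det(H) > 0 and tr(H) > 0, so H is positive definite everywhere: convex.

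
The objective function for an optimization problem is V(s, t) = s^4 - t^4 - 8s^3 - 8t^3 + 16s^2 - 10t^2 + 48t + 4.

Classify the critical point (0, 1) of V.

saddle point

The mixed partial ∂²V/∂s∂t is 0, so the Hessian at any point is diag(V_ss, V_tt) = diag(4(3s^2 - 12s + 8), -4(3t^2 + 12t + 5)).
At (0, 1): H = diag(32, -80).
The eigenvalues have opposite signs, so H is indefinite: a saddle point.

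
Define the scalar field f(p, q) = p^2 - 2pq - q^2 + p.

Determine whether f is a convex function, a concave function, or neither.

f is quadratic, so its Hessian is the constant matrix H = [[2, -2], [-2, -2]].
det(H) = -8, tr(H) = 0.
det(H) < 0, so H is indefinite: neither convex nor concave.

neither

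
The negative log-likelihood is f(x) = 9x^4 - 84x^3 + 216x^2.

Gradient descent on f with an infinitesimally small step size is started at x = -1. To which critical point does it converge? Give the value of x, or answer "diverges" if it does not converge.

0

f'(x) = 36x(x - 4)(x - 3), so f'(-1) = -720.
Gradient descent moves in the -f' direction, i.e. x is increasing.
The nearest critical point in that direction is x = 0, where f'' = 432 > 0 (a local minimum). The iterate converges there.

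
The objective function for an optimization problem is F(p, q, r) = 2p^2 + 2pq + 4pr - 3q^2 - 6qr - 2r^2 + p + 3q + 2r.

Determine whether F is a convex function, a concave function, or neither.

F is quadratic, so its Hessian is the constant matrix H = [[4, 2, 4], [2, -6, -6], [4, -6, -4]].
Leading principal minors: 4, -28, -32.
Neither pattern holds ⇒ H is indefinite ⇒ neither convex nor concave.

neither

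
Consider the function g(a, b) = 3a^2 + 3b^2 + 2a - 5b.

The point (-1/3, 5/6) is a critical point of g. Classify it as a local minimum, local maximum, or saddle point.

local minimum

The Hessian of g is constant: H = [[6, 0], [0, 6]].
det(H) = 6·6 − 0² = 36.
det(H) > 0 and tr(H) = 12 > 0, so H is positive definite and the point is a local minimum.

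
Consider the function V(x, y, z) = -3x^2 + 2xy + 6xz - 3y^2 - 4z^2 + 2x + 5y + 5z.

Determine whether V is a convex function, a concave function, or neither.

V is quadratic, so its Hessian is the constant matrix H = [[-6, 2, 6], [2, -6, 0], [6, 0, -8]].
Leading principal minors: -6, 32, -40.
Signs alternate −, +, − ⇒ H ≺ 0 ⇒ concave.

concave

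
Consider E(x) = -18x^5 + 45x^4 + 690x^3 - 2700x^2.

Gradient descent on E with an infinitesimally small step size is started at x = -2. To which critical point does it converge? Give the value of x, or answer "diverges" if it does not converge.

-5

E'(x) = -90x(x - 4)(x - 3)(x + 5), so E'(-2) = 16200.
Gradient descent moves in the -E' direction, i.e. x is decreasing.
The nearest critical point in that direction is x = -5, where E'' = 32400 > 0 (a local minimum). The iterate converges there.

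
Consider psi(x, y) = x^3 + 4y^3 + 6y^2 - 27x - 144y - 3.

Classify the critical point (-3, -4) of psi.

local maximum

The mixed partial ∂²psi/∂x∂y is 0, so the Hessian at any point is diag(psi_xx, psi_yy) = diag(6x, 12(2y + 1)).
At (-3, -4): H = diag(-18, -84).
Both eigenvalues are negative, so H is negative definite: a local maximum.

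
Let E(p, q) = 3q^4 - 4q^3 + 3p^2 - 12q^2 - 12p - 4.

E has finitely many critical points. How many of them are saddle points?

E separates as a function of p plus a function of q, so ∇E=0 decouples.
∂E/∂p = 6(p - 2) = 0 at p ∈ {2}; ∂E/∂q = 12q(q - 2)(q + 1) = 0 at q ∈ {-1, 0, 2}.
The Hessian is diagonal: diag(E_pp, E_qq). Second derivatives: E_pp(2)=6; E_qq(-1)=36, E_qq(0)=-24, E_qq(2)=72.
Saddle points occur where the two diagonal entries have opposite signs: (2, 0). Count: 1.

1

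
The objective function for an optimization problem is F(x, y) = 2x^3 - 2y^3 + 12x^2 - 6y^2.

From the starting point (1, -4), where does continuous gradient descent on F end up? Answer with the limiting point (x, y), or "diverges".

(0, -2)

F is separable, so gradient descent decouples: x follows -∂F/∂x, y follows -∂F/∂y.
∂F/∂x = 6x(x + 4); at x=1 this is 30, so x decreases.
∂F/∂y = -6y(y + 2); at y=-4 this is -48, so y increases.
x converges to its nearest critical value 0 (a local min of the x-part); y converges to -2. The iterate converges to (0, -2).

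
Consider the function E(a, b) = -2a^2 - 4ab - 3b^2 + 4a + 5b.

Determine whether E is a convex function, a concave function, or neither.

concave

E is quadratic, so its Hessian is the constant matrix H = [[-4, -4], [-4, -6]].
det(H) = 8, tr(H) = -10.
det(H) > 0 and tr(H) < 0, so H is negative definite everywhere: concave.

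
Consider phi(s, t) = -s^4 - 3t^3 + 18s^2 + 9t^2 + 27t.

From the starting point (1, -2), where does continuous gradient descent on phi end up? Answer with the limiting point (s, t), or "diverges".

(0, -1)

phi is separable, so gradient descent decouples: s follows -∂phi/∂s, t follows -∂phi/∂t.
∂phi/∂s = -4s(s - 3)(s + 3); at s=1 this is 32, so s decreases.
∂phi/∂t = -9(t - 3)(t + 1); at t=-2 this is -45, so t increases.
s converges to its nearest critical value 0 (a local min of the s-part); t converges to -1. The iterate converges to (0, -1).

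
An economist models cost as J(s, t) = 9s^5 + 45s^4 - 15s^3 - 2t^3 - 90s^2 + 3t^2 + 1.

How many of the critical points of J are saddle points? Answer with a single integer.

4

J separates as a function of s plus a function of t, so ∇J=0 decouples.
∂J/∂s = 45s(s - 1)(s + 1)(s + 4) = 0 at s ∈ {-4, -1, 0, 1}; ∂J/∂t = -6t(t - 1) = 0 at t ∈ {0, 1}.
The Hessian is diagonal: diag(J_ss, J_tt). Second derivatives: J_ss(-4)=-2700, J_ss(-1)=270, J_ss(0)=-180, J_ss(1)=450; J_tt(0)=6, J_tt(1)=-6.
Saddle points occur where the two diagonal entries have opposite signs: (-4, 0), (-1, 1), (0, 0), (1, 1). Count: 4.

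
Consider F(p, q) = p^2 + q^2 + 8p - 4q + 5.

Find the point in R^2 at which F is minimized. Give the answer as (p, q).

F(p,q) separates as A(p) + B(q) + 5, so its minimum is min A + min B + 5.
A'(p) = 2p + 8 vanishes at p ∈ {-4}; B'(q) = 2q - 4 vanishes at q ∈ {2}.
Local minima of A (where A''>0): A(-4)=-16. Local minima of B: B(2)=-4.
So the global minimum of F is A(-4) + B(2) + 5 = -16 − 4 + 5 = -15, attained at (-4, 2).

(-4, 2)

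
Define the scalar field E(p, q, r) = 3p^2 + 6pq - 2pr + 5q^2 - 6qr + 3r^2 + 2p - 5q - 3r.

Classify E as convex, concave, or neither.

E is quadratic, so its Hessian is the constant matrix H = [[6, 6, -2], [6, 10, -6], [-2, -6, 6]].
Leading principal minors: 6, 24, 32.
All positive ⇒ H ≻ 0 ⇒ convex.

convex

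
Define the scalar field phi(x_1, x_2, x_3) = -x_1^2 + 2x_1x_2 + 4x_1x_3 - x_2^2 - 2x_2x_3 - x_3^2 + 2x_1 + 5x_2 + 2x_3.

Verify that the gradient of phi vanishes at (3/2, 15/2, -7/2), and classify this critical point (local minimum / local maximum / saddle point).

saddle point

∇phi = (-2x_1 + 2x_2 + 4x_3 + 2, 2x_1 - 2x_2 - 2x_3 + 5, 4x_1 - 2x_2 - 2x_3 + 2); substituting (3/2, 15/2, -7/2) gives ∇phi = (0, 0, 0), so (3/2, 15/2, -7/2) is indeed a critical point.
The Hessian is constant: H = [[-2, 2, 4], [2, -2, -2], [4, -2, -2]].
Leading principal minors: Δ₁ = -2, Δ₂ = 0, Δ₃ = 8.
The minors fit neither the all-positive nor the alternating-sign pattern, so H is indefinite: a saddle point.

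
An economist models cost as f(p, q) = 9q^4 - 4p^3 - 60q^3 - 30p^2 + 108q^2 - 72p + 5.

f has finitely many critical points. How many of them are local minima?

f separates as a function of p plus a function of q, so ∇f=0 decouples.
∂f/∂p = -12(p + 2)(p + 3) = 0 at p ∈ {-3, -2}; ∂f/∂q = 36q(q - 3)(q - 2) = 0 at q ∈ {0, 2, 3}.
The Hessian is diagonal: diag(f_pp, f_qq). Second derivatives: f_pp(-3)=12, f_pp(-2)=-12; f_qq(0)=216, f_qq(2)=-72, f_qq(3)=108.
Local minima occur where both diagonal entries positive: (-3, 0), (-3, 3). Count: 2.

2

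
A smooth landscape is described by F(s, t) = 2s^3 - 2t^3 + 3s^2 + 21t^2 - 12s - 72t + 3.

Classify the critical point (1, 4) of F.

The mixed partial ∂²F/∂s∂t is 0, so the Hessian at any point is diag(F_ss, F_tt) = diag(6(2s + 1), 6(-2t + 7)).
At (1, 4): H = diag(18, -6).
The eigenvalues have opposite signs, so H is indefinite: a saddle point.

saddle point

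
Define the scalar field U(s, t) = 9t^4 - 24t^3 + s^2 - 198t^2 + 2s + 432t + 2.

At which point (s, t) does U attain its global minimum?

U(s,t) separates as P(s) + Q(t) + 2, so its minimum is min P + min Q + 2.
P'(s) = 2s + 2 vanishes at s ∈ {-1}; Q'(t) = 36(t - 4)(t - 1)(t + 3) vanishes at t ∈ {-3, 1, 4}.
Local minima of P (where P''>0): P(-1)=-1. Local minima of Q: Q(-3)=-1701, Q(4)=-672.
So the global minimum of U is P(-1) + Q(-3) + 2 = -1 − 1701 + 2 = -1700, attained at (-1, -3).

(-1, -3)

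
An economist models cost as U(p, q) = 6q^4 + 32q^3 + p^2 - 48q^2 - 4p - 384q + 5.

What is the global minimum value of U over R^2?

-607

U(p,q) separates as A(p) + B(q) + 5, so its minimum is min A + min B + 5.
A'(p) = 2p - 4 vanishes at p ∈ {2}; B'(q) = 24(q - 2)(q + 2)(q + 4) vanishes at q ∈ {-4, -2, 2}.
Local minima of A (where A''>0): A(2)=-4. Local minima of B: B(-4)=256, B(2)=-608.
So the global minimum of U is A(2) + B(2) + 5 = -4 − 608 + 5 = -607, attained at (2, 2).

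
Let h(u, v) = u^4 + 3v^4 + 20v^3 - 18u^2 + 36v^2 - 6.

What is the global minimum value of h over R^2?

h(u,v) separates as P(u) + Q(v) − 6, so its minimum is min P + min Q − 6.
P'(u) = 4u(u - 3)(u + 3) vanishes at u ∈ {-3, 0, 3}; Q'(v) = 12v(v + 2)(v + 3) vanishes at v ∈ {-3, -2, 0}.
Local minima of P (where P''>0): P(-3)=-81, P(3)=-81. Local minima of Q: Q(-3)=27, Q(0)=0.
So the global minimum of h is P(-3) + Q(0) − 6 = -81 + 0 − 6 = -87, attained at (-3, 0).

-87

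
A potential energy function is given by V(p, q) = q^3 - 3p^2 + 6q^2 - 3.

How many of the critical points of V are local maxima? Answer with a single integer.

V separates as a function of p plus a function of q, so ∇V=0 decouples.
∂V/∂p = -6p = 0 at p ∈ {0}; ∂V/∂q = 3q(q + 4) = 0 at q ∈ {-4, 0}.
The Hessian is diagonal: diag(V_pp, V_qq). Second derivatives: V_pp(0)=-6; V_qq(-4)=-12, V_qq(0)=12.
Local maxima occur where both diagonal entries negative: (0, -4). Count: 1.

1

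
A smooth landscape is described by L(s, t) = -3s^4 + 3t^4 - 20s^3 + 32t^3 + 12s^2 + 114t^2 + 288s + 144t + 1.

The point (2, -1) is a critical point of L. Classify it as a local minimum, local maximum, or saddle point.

saddle point

The mixed partial ∂²L/∂s∂t is 0, so the Hessian at any point is diag(L_ss, L_tt) = diag(12(-3s^2 - 10s + 2), 12(3t^2 + 16t + 19)).
At (2, -1): H = diag(-360, 72).
The eigenvalues have opposite signs, so H is indefinite: a saddle point.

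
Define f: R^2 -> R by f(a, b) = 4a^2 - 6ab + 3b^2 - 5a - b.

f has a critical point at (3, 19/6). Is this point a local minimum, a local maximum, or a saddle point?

local minimum

The Hessian of f is constant: H = [[8, -6], [-6, 6]].
det(H) = 8·6 − (-6)² = 12.
det(H) > 0 and tr(H) = 14 > 0, so H is positive definite and the point is a local minimum.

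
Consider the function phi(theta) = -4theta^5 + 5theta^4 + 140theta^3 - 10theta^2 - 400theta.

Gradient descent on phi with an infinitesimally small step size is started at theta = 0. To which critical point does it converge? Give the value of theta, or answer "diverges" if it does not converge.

1

phi'(theta) = -20(theta - 5)(theta - 1)(theta + 1)(theta + 4), so phi'(0) = -400.
Gradient descent moves in the -phi' direction, i.e. theta is increasing.
The nearest critical point in that direction is theta = 1, where phi'' = 800 > 0 (a local minimum). The iterate converges there.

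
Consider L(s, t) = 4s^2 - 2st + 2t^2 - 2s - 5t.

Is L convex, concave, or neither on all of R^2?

convex

L is quadratic, so its Hessian is the constant matrix H = [[8, -2], [-2, 4]].
det(H) = 28, tr(H) = 12.
det(H) > 0 and tr(H) > 0, so H is positive definite everywhere: convex.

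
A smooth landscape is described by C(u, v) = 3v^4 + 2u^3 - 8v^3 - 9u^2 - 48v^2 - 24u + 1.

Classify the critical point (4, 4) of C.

The mixed partial ∂²C/∂u∂v is 0, so the Hessian at any point is diag(C_uu, C_vv) = diag(6(2u - 3), 12(3v^2 - 4v - 8)).
At (4, 4): H = diag(30, 288).
Both eigenvalues are positive, so H is positive definite: a local minimum.

local minimum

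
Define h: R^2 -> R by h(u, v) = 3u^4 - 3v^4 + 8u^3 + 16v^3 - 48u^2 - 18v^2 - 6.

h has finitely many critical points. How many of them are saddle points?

h separates as a function of u plus a function of v, so ∇h=0 decouples.
∂h/∂u = 12u(u - 2)(u + 4) = 0 at u ∈ {-4, 0, 2}; ∂h/∂v = -12v(v - 3)(v - 1) = 0 at v ∈ {0, 1, 3}.
The Hessian is diagonal: diag(h_uu, h_vv). Second derivatives: h_uu(-4)=288, h_uu(0)=-96, h_uu(2)=144; h_vv(0)=-36, h_vv(1)=24, h_vv(3)=-72.
Saddle points occur where the two diagonal entries have opposite signs: (-4, 0), (-4, 3), (0, 1), (2, 0), (2, 3). Count: 5.

5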